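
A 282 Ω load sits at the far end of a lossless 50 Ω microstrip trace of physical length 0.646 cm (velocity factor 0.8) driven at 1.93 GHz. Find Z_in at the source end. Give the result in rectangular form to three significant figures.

Z_in ≈ 67.7 − j112 Ω

λ = v/f = 0.8·c / 1.93 GHz = 0.124 m
βl = 2π·l/λ = 2π × 0.0519 = 18.7°
tan(βl) = tan(18.7°) = 0.339
Z_in = Z_0·(Z_L + jZ_0·tanβl)/(Z_0 + jZ_L·tanβl)
     = 50·(282 + j16.9)/(50 + j95.5)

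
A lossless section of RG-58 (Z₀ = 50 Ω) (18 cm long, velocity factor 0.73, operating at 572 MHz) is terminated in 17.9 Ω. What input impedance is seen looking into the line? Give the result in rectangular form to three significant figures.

Z_in ≈ 18.5 − j8.24 Ω

λ = v/f = 0.73·c / 572 MHz = 0.383 m
βl = 2π·l/λ = 2π × 0.47 = 169°
tan(βl) = tan(169°) = -0.19
Z_in = Z_0·(Z_L + jZ_0·tanβl)/(Z_0 + jZ_L·tanβl)
     = 50·(17.9 − j9.49)/(50 − j3.4)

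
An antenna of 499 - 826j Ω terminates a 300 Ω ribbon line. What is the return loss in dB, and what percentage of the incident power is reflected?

RL ≈ 2.62 dB; 54.7% of incident power reflected

Γ = (199 − j826)/(799 − j826), |Γ| = 0.739
RL = −20·log₁₀(0.739) = 2.62 dB
P_refl/P_inc = |Γ|² = 0.547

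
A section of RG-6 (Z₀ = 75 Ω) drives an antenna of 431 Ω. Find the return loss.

Γ = (431 − 75)/(431 + 75) = 0.704
RL = −20·log₁₀|Γ| = −20·log₁₀(0.704)

RL ≈ 3.05 dB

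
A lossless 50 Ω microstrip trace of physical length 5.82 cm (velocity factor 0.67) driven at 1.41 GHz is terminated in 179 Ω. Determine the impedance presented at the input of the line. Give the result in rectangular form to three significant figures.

λ = v/f = 0.67·c / 1.41 GHz = 0.143 m
βl = 2π·l/λ = 2π × 0.408 = 147°
tan(βl) = tan(147°) = -0.65
Z_in = Z_0·(Z_L + jZ_0·tanβl)/(Z_0 + jZ_L·tanβl)
     = 50·(179 − j32.5)/(50 − j116)

Z_in ≈ 39.7 + j59.9 Ω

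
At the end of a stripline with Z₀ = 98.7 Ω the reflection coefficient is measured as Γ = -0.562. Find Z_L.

Z_L = Z_0·(1 + Γ)/(1 − Γ) = 98.7·(0.438)/(1.56)

Z_L ≈ 27.7 Ω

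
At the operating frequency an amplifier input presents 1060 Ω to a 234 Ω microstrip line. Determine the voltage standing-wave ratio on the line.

VSWR ≈ 4.53

Γ = (1060 − 234)/(1060 + 234) = 0.638
VSWR = (1 + 0.638)/(1 − 0.638)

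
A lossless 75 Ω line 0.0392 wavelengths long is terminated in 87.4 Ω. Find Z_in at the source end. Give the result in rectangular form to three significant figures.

Z_in ≈ 85.6 − j6.22 Ω

βl = 2π × 0.0392 = 14.1°
tan(βl) = tan(14.1°) = 0.251
Z_in = Z_0·(Z_L + jZ_0·tanβl)/(Z_0 + jZ_L·tanβl)
     = 75·(87.4 + j18.9)/(75 + j22)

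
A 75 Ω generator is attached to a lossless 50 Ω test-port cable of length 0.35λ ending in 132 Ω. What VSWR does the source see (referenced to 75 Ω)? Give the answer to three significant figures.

VSWR ≈ 3.25

βl = 2π × 0.35 = 126°
tan(βl) = -1.38
Z_in = Z_0·(Z_L + jZ_0·tanβl)/(Z_0 + jZ_L·tanβl) = 26.9 + j28.9 Ω
Γ_s = (Z_in − Z_s)/(Z_in + Z_s) = (-48.1 + j28.9)/(102 + j28.9), |Γ_s| = 0.53
VSWR = (1 + |Γ_s|)/(1 − |Γ_s|)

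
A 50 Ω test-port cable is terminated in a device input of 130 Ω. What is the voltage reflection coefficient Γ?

Γ = 0.444

Γ = (Z_L − Z_0)/(Z_L + Z_0) = (130 − 50)/(130 + 50) = 80/180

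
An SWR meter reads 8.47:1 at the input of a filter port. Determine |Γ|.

|Γ| ≈ 0.789

|Γ| = (S − 1)/(S + 1) = (8.47 − 1)/(8.47 + 1) = 7.47/9.47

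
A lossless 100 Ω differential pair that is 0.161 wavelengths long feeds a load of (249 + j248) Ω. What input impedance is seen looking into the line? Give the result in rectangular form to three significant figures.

Z_in ≈ 36 − j89.4 Ω

βl = 2π × 0.161 = 58°
tan(βl) = tan(58°) = 1.6
Z_in = Z_0·(Z_L + jZ_0·tanβl)/(Z_0 + jZ_L·tanβl)
     = 100·(249 + j408)/(-296 + j398)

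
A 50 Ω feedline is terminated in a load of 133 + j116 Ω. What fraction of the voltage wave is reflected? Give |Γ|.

|Γ| ≈ 0.658

Γ = (Z_L − Z_0)/(Z_L + Z_0) = (83 + j116)/(183 + j116)
|Γ| = 143/217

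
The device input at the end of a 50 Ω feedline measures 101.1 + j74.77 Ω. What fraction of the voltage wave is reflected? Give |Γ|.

|Γ| ≈ 0.537

Γ = (Z_L − Z_0)/(Z_L + Z_0) = (51.1 + j74.77)/(151.1 + j74.77)
|Γ| = 90.6/169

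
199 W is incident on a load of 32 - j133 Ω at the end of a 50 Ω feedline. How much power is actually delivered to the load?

|Γ| = |(-18 − j133)/(82 − j133)| = 0.859
|Γ|² = 0.738
P_refl = |Γ|²·P_inc = 147 W, P_del = (1 − |Γ|²)·P_inc = 52.2 W

P_delivered ≈ 52.2 W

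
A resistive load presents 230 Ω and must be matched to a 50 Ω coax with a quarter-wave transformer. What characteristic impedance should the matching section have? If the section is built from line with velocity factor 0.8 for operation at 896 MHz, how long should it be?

Z_qwt = √(Z_0·R_L) = √(50 × 230) = √11500
λ = 0.8·c/f = 0.268 m, so l = λ/4 = 0.067 m

Z_qwt ≈ 107 Ω; length ≈ 6.7 cm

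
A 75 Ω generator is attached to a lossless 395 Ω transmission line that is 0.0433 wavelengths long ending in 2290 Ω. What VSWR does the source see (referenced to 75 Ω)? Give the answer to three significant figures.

VSWR ≈ 28.5

βl = 2π × 0.0433 = 15.6°
tan(βl) = 0.279
Z_in = Z_0·(Z_L + jZ_0·tanβl)/(Z_0 + jZ_L·tanβl) = 683 − j994 Ω
Γ_s = (Z_in − Z_s)/(Z_in + Z_s) = (608 − j994)/(758 − j994), |Γ_s| = 0.932
VSWR = (1 + |Γ_s|)/(1 − |Γ_s|)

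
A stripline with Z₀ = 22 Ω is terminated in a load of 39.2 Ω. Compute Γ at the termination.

Γ = (Z_L − Z_0)/(Z_L + Z_0) = (39.2 − 22)/(39.2 + 22) = 17.2/61.2

Γ = 0.281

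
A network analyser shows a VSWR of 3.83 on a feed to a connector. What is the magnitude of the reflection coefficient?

|Γ| ≈ 0.586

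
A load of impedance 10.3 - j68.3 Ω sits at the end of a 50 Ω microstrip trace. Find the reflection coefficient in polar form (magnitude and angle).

Γ ≈ 0.867 ∠ -71.6°

Γ = (Z_L − Z_0)/(Z_L + Z_0) = (-39.7 − j68.3)/(60.3 − j68.3)
|Γ| = 79/91.1 = 0.867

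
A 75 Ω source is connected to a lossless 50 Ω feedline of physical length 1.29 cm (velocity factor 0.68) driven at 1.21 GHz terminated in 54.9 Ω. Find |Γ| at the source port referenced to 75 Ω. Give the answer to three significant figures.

λ = v/f = 0.68·c / 1.21 GHz = 0.169 m
βl = 2π·l/λ = 2π × 0.0765 = 27.5°
tan(βl) = 0.522
Z_in = Z_0·(Z_L + jZ_0·tanβl)/(Z_0 + jZ_L·tanβl) = 52.6 − j4.04 Ω
Γ_s = (Z_in − Z_s)/(Z_in + Z_s) = (-22.4 − j4.04)/(128 − j4.04), |Γ_s| = 0.178

|Γ| ≈ 0.178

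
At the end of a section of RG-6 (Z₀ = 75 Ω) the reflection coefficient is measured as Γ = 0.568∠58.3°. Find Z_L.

Z_L ≈ 70 + j99.9 Ω

Z_L = Z_0·(1 + Γ)/(1 − Γ) = 75·(1.3 + j0.483)/(0.702 − j0.483)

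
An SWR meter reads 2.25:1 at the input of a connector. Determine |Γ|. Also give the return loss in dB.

|Γ| = (S − 1)/(S + 1) = (2.25 − 1)/(2.25 + 1) = 1.25/3.25
RL = −20·log₁₀|Γ| = −20·log₁₀(0.385)

|Γ| ≈ 0.385; return loss ≈ 8.3 dB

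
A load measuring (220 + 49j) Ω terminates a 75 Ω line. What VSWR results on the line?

VSWR ≈ 3.1

Γ = (Z_L − Z_0)/(Z_L + Z_0) = (145 + j49)/(295 + j49)
|Γ| = 153/299 = 0.512
VSWR = (1 + |Γ|)/(1 − |Γ|) = 1.51/0.488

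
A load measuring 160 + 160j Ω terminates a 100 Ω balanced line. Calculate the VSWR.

VSWR ≈ 3.54

Γ = (Z_L − Z_0)/(Z_L + Z_0) = (60 + j160)/(260 + j160)
|Γ| = 171/305 = 0.56
VSWR = (1 + |Γ|)/(1 − |Γ|) = 1.56/0.44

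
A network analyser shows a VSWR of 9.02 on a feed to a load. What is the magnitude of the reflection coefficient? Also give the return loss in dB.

|Γ| = (S − 1)/(S + 1) = (9.02 − 1)/(9.02 + 1) = 8.02/10
RL = −20·log₁₀|Γ| = −20·log₁₀(0.8)

|Γ| ≈ 0.8; return loss ≈ 1.93 dB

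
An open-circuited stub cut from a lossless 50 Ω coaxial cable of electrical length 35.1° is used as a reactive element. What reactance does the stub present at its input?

X_in ≈ -71.1 Ω (capacitive)

tan(βl) = 0.703
For an open-circuited stub, Z_in = −jZ_0·cot(βl) = −jZ_0/tan(βl)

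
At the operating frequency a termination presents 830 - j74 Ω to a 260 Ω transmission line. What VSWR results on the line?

VSWR ≈ 3.22

Γ = (Z_L − Z_0)/(Z_L + Z_0) = (570 − j74)/(1090 − j74)
|Γ| = 575/1090 = 0.526
VSWR = (1 + |Γ|)/(1 − |Γ|) = 1.53/0.474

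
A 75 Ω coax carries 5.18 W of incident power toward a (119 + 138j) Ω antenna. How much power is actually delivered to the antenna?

P_delivered ≈ 3.26 W

|Γ| = |(44 + j138)/(194 + j138)| = 0.608
|Γ|² = 0.37
P_refl = |Γ|²·P_inc = 1.92 W, P_del = (1 − |Γ|²)·P_inc = 3.26 W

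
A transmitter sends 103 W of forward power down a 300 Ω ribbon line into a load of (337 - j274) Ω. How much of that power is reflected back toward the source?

P_reflected ≈ 16.4 W

|Γ| = |(37 − j274)/(637 − j274)| = 0.399
|Γ|² = 0.159
P_refl = |Γ|²·P_inc = 16.4 W, P_del = (1 − |Γ|²)·P_inc = 86.6 W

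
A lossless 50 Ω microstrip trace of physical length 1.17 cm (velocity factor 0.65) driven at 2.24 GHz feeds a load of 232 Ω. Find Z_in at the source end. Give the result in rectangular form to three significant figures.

Z_in ≈ 18.6 − j40.9 Ω

λ = v/f = 0.65·c / 2.24 GHz = 0.0871 m
βl = 2π·l/λ = 2π × 0.134 = 48.4°
tan(βl) = tan(48.4°) = 1.13
Z_in = Z_0·(Z_L + jZ_0·tanβl)/(Z_0 + jZ_L·tanβl)
     = 50·(232 + j56.3)/(50 + j261)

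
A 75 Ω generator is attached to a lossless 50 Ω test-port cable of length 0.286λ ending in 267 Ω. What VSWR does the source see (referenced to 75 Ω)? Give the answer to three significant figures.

VSWR ≈ 7.79

βl = 2π × 0.286 = 103°
tan(βl) = -4.35
Z_in = Z_0·(Z_L + jZ_0·tanβl)/(Z_0 + jZ_L·tanβl) = 9.84 + j11.1 Ω
Γ_s = (Z_in − Z_s)/(Z_in + Z_s) = (-65.2 + j11.1)/(84.8 + j11.1), |Γ_s| = 0.772
VSWR = (1 + |Γ_s|)/(1 − |Γ_s|)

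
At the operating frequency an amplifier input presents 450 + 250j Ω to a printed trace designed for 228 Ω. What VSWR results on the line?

Γ = (Z_L − Z_0)/(Z_L + Z_0) = (222 + j250)/(678 + j250)
|Γ| = 334/723 = 0.463
VSWR = (1 + |Γ|)/(1 − |Γ|) = 1.46/0.537

VSWR ≈ 2.72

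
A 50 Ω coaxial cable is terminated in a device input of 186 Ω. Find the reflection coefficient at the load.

Γ = 0.576

Γ = (Z_L − Z_0)/(Z_L + Z_0) = (186 − 50)/(186 + 50) = 136/236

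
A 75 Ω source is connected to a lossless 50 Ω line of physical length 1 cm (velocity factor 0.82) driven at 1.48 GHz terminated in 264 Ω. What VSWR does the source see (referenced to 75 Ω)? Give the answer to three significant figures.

VSWR ≈ 4.14

λ = v/f = 0.82·c / 1.48 GHz = 0.166 m
βl = 2π·l/λ = 2π × 0.0602 = 21.7°
tan(βl) = 0.397
Z_in = Z_0·(Z_L + jZ_0·tanβl)/(Z_0 + jZ_L·tanβl) = 56.6 − j98.9 Ω
Γ_s = (Z_in − Z_s)/(Z_in + Z_s) = (-18.4 − j98.9)/(132 − j98.9), |Γ_s| = 0.611
VSWR = (1 + |Γ_s|)/(1 − |Γ_s|)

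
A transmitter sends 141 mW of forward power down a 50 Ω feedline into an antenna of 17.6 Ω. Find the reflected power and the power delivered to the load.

Γ = (17.6 − 50)/(17.6 + 50) = -0.479
|Γ|² = 0.23
P_refl = |Γ|²·P_inc = 32.4 mW, P_del = (1 − |Γ|²)·P_inc = 109 mW

P_reflected ≈ 32.4 mW; P_delivered ≈ 109 mW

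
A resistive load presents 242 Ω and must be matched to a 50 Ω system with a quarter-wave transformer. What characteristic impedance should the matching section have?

Z_qwt = √(Z_0·R_L) = √(50 × 242) = √12100

Z_qwt ≈ 110 Ω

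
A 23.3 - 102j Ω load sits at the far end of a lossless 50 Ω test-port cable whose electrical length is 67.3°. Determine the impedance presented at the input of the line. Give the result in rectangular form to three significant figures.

Z_in ≈ 4.37 + j2.15 Ω

tan(βl) = tan(67.3°) = 2.39
Z_in = Z_0·(Z_L + jZ_0·tanβl)/(Z_0 + jZ_L·tanβl)
     = 50·(23.3 + j17.5)/(294 + j55.7)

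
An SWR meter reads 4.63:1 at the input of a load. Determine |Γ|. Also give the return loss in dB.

|Γ| = (S − 1)/(S + 1) = (4.63 − 1)/(4.63 + 1) = 3.63/5.63
RL = −20·log₁₀|Γ| = −20·log₁₀(0.645)

|Γ| ≈ 0.645; return loss ≈ 3.81 dB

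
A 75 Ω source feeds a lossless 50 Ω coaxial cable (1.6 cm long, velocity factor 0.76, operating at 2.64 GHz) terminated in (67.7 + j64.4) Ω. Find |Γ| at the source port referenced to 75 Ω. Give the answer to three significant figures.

λ = v/f = 0.76·c / 2.64 GHz = 0.0864 m
βl = 2π·l/λ = 2π × 0.185 = 66.7°
tan(βl) = 2.32
Z_in = Z_0·(Z_L + jZ_0·tanβl)/(Z_0 + jZ_L·tanβl) = 31.3 − j41.3 Ω
Γ_s = (Z_in − Z_s)/(Z_in + Z_s) = (-43.7 − j41.3)/(106 − j41.3), |Γ_s| = 0.528

|Γ| ≈ 0.528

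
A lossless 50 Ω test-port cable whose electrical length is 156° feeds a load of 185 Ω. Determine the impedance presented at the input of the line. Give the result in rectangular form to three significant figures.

tan(βl) = tan(156°) = -0.445
Z_in = Z_0·(Z_L + jZ_0·tanβl)/(Z_0 + jZ_L·tanβl)
     = 50·(185 − j22.3)/(50 − j82.4)

Z_in ≈ 59.7 + j76.1 Ω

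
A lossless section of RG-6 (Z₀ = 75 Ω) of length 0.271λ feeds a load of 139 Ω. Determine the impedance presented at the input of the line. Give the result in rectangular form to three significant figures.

βl = 2π × 0.271 = 97.6°
tan(βl) = tan(97.6°) = -7.53
Z_in = Z_0·(Z_L + jZ_0·tanβl)/(Z_0 + jZ_L·tanβl)
     = 75·(139 − j565)/(75 − j1050)

Z_in ≈ 41 + j7.02 Ω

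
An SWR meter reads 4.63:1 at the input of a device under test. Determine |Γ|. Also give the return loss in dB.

|Γ| ≈ 0.645; return loss ≈ 3.81 dB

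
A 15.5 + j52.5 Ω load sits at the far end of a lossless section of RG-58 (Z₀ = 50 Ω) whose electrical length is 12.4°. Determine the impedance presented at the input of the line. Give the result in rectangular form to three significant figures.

Z_in ≈ 27.3 + j80.1 Ω

tan(βl) = tan(12.4°) = 0.22
Z_in = Z_0·(Z_L + jZ_0·tanβl)/(Z_0 + jZ_L·tanβl)
     = 50·(15.5 + j63.5)/(38.5 + j3.41)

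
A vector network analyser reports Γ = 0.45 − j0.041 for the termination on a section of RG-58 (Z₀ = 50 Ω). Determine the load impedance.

Z_L = Z_0·(1 + Γ)/(1 − Γ) = 50·(1.45 − j0.041)/(0.55 + j0.041)

Z_L ≈ 131 − j13.5 Ω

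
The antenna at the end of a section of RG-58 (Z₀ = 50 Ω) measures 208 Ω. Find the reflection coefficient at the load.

Γ = 0.612

Γ = (Z_L − Z_0)/(Z_L + Z_0) = (208 − 50)/(208 + 50) = 158/258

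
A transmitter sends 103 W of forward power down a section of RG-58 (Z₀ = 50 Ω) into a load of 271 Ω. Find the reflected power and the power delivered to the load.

P_reflected ≈ 48.8 W; P_delivered ≈ 54.2 W

Γ = (271 − 50)/(271 + 50) = 0.688
|Γ|² = 0.474
P_refl = |Γ|²·P_inc = 48.8 W, P_del = (1 − |Γ|²)·P_inc = 54.2 W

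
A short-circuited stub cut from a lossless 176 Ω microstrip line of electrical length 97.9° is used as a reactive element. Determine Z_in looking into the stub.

Z_in ≈ −j1270 Ω

tan(βl) = -7.21
For a short-circuited stub, Z_in = jZ_0·tan(βl)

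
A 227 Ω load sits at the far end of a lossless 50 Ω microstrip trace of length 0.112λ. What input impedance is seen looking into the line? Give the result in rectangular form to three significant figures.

Z_in ≈ 24.6 − j52.5 Ω

βl = 2π × 0.112 = 40.3°
tan(βl) = tan(40.3°) = 0.849
Z_in = Z_0·(Z_L + jZ_0·tanβl)/(Z_0 + jZ_L·tanβl)
     = 50·(227 + j42.4)/(50 + j193)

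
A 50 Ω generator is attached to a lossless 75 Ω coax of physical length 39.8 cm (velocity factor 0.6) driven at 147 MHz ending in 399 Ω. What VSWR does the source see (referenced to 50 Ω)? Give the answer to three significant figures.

VSWR ≈ 4.49

λ = v/f = 0.6·c / 147 MHz = 1.22 m
βl = 2π·l/λ = 2π × 0.325 = 117°
tan(βl) = -1.96
Z_in = Z_0·(Z_L + jZ_0·tanβl)/(Z_0 + jZ_L·tanβl) = 17.6 + j36.5 Ω
Γ_s = (Z_in − Z_s)/(Z_in + Z_s) = (-32.4 + j36.5)/(67.6 + j36.5), |Γ_s| = 0.636
VSWR = (1 + |Γ_s|)/(1 − |Γ_s|)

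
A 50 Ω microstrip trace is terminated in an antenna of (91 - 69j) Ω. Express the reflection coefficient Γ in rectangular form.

Γ = (Z_L − Z_0)/(Z_L + Z_0) = (41 − j69)/(141 − j69)

Γ ≈ 0.428 − j0.28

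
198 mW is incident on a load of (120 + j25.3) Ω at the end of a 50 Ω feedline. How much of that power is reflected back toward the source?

P_reflected ≈ 37.1 mW

|Γ| = |(70 + j25.3)/(170 + j25.3)| = 0.433
|Γ|² = 0.188
P_refl = |Γ|²·P_inc = 37.1 mW, P_del = (1 − |Γ|²)·P_inc = 161 mW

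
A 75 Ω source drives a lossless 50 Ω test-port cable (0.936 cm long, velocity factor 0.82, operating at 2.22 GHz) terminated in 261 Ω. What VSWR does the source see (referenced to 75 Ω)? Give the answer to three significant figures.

VSWR ≈ 4.62

λ = v/f = 0.82·c / 2.22 GHz = 0.111 m
βl = 2π·l/λ = 2π × 0.0845 = 30.4°
tan(βl) = 0.587
Z_in = Z_0·(Z_L + jZ_0·tanβl)/(Z_0 + jZ_L·tanβl) = 33.8 − j74.2 Ω
Γ_s = (Z_in − Z_s)/(Z_in + Z_s) = (-41.2 − j74.2)/(109 − j74.2), |Γ_s| = 0.644
VSWR = (1 + |Γ_s|)/(1 − |Γ_s|)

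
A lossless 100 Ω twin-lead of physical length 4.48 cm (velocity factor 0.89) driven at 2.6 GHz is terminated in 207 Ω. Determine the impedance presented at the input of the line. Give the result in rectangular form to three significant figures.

λ = v/f = 0.89·c / 2.6 GHz = 0.103 m
βl = 2π·l/λ = 2π × 0.436 = 157°
tan(βl) = tan(157°) = -0.423
Z_in = Z_0·(Z_L + jZ_0·tanβl)/(Z_0 + jZ_L·tanβl)
     = 100·(207 − j42.3)/(100 − j87.6)

Z_in ≈ 138 + j78.7 Ω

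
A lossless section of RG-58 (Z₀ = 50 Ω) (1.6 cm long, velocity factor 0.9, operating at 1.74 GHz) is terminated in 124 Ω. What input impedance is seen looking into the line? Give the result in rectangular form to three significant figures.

λ = v/f = 0.9·c / 1.74 GHz = 0.155 m
βl = 2π·l/λ = 2π × 0.103 = 37.1°
tan(βl) = tan(37.1°) = 0.757
Z_in = Z_0·(Z_L + jZ_0·tanβl)/(Z_0 + jZ_L·tanβl)
     = 50·(124 + j37.8)/(50 + j93.8)

Z_in ≈ 43.1 − j43.1 Ω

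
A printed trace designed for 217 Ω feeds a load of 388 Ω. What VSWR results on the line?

For a purely resistive load, VSWR = R_L/Z_0 or Z_0/R_L (whichever > 1) = 388/217

VSWR ≈ 1.79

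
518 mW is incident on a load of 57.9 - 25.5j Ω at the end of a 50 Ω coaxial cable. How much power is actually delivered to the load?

|Γ| = |(7.9 − j25.5)/(107.9 − j25.5)| = 0.241
|Γ|² = 0.058
P_refl = |Γ|²·P_inc = 30 mW, P_del = (1 − |Γ|²)·P_inc = 488 mW

P_delivered ≈ 488 mW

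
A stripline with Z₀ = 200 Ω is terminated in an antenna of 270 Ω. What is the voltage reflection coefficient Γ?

Γ = 0.149

Γ = (Z_L − Z_0)/(Z_L + Z_0) = (270 − 200)/(270 + 200) = 70/470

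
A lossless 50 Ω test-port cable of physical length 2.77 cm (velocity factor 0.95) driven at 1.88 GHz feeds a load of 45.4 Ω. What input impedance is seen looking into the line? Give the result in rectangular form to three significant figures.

λ = v/f = 0.95·c / 1.88 GHz = 0.152 m
βl = 2π·l/λ = 2π × 0.183 = 65.8°
tan(βl) = tan(65.8°) = 2.22
Z_in = Z_0·(Z_L + jZ_0·tanβl)/(Z_0 + jZ_L·tanβl)
     = 50·(45.4 + j111)/(50 + j101)

Z_in ≈ 53.2 + j3.84 Ω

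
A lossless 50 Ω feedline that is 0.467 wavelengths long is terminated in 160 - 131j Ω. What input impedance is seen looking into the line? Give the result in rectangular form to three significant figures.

Z_in ≈ 255 + j67.5 Ω

βl = 2π × 0.467 = 168°
tan(βl) = tan(168°) = -0.21
Z_in = Z_0·(Z_L + jZ_0·tanβl)/(Z_0 + jZ_L·tanβl)
     = 50·(160 − j142)/(22.4 − j33.7)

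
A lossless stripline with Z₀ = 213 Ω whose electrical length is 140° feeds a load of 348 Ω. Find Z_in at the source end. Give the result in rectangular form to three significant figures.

tan(βl) = tan(140°) = -0.839
Z_in = Z_0·(Z_L + jZ_0·tanβl)/(Z_0 + jZ_L·tanβl)
     = 213·(348 − j179)/(213 − j292)

Z_in ≈ 206 + j104 Ω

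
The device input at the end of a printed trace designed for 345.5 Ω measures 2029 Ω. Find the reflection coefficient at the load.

Γ = (Z_L − Z_0)/(Z_L + Z_0) = (2029 − 345.5)/(2029 + 345.5) = 1684/2374

Γ = 0.709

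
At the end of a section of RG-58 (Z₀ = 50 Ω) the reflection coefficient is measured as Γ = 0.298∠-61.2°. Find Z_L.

Z_L ≈ 56.8 − j32.6 Ω

Z_L = Z_0·(1 + Γ)/(1 − Γ) = 50·(1.14 − j0.261)/(0.856 + j0.261)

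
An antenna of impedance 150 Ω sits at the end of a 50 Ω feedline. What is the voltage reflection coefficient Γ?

Γ = 0.5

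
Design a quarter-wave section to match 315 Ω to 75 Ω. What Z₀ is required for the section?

Z_qwt ≈ 154 Ω

Z_qwt = √(Z_0·R_L) = √(75 × 315) = √23620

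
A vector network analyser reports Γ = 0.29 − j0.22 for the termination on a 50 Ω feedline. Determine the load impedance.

Z_L = Z_0·(1 + Γ)/(1 − Γ) = 50·(1.29 − j0.22)/(0.71 + j0.22)

Z_L ≈ 78.5 − j39.8 Ω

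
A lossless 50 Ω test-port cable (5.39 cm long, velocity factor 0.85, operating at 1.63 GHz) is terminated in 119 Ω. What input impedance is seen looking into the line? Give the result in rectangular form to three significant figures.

Z_in ≈ 28.3 + j25.7 Ω

λ = v/f = 0.85·c / 1.63 GHz = 0.156 m
βl = 2π·l/λ = 2π × 0.345 = 124°
tan(βl) = tan(124°) = -1.48
Z_in = Z_0·(Z_L + jZ_0·tanβl)/(Z_0 + jZ_L·tanβl)
     = 50·(119 − j74)/(50 − j176)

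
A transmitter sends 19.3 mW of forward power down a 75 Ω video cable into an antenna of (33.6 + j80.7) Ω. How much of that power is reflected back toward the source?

|Γ| = |(-41.4 + j80.7)/(108.6 + j80.7)| = 0.67
|Γ|² = 0.449
P_refl = |Γ|²·P_inc = 8.67 mW, P_del = (1 − |Γ|²)·P_inc = 10.6 mW

P_reflected ≈ 8.67 mW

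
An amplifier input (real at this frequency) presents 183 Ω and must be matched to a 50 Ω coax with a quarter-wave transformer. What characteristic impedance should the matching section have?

Z_qwt = √(Z_0·R_L) = √(50 × 183) = √9150

Z_qwt ≈ 95.7 Ω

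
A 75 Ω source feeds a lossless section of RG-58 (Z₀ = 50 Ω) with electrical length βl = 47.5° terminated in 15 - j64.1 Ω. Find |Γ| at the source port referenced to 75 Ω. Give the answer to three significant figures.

|Γ| ≈ 0.861

tan(βl) = 1.09
Z_in = Z_0·(Z_L + jZ_0·tanβl)/(Z_0 + jZ_L·tanβl) = 5.61 − j4.74 Ω
Γ_s = (Z_in − Z_s)/(Z_in + Z_s) = (-69.4 − j4.74)/(80.6 − j4.74), |Γ_s| = 0.861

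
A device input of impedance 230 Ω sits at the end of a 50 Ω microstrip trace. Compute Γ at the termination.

Γ = (Z_L − Z_0)/(Z_L + Z_0) = (230 − 50)/(230 + 50) = 180/280

Γ = 0.643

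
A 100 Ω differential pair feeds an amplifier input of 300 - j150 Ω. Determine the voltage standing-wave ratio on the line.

VSWR ≈ 3.82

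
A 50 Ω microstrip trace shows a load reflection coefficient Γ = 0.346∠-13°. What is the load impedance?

Z_L = Z_0·(1 + Γ)/(1 − Γ) = 50·(1.34 − j0.0778)/(0.663 + j0.0778)

Z_L ≈ 98.8 − j17.5 Ω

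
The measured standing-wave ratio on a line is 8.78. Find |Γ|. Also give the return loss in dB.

|Γ| ≈ 0.796; return loss ≈ 1.99 dB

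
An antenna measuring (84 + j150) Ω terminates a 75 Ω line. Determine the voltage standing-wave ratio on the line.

VSWR ≈ 5.4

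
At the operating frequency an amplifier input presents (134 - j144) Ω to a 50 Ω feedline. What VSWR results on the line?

VSWR ≈ 5.98

Γ = (Z_L − Z_0)/(Z_L + Z_0) = (84 − j144)/(184 − j144)
|Γ| = 167/234 = 0.714
VSWR = (1 + |Γ|)/(1 − |Γ|) = 1.71/0.286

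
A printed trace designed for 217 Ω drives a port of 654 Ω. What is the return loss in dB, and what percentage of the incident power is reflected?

RL ≈ 5.99 dB; 25.2% of incident power reflected

Γ = (654 − 217)/(654 + 217) = 0.502
RL = −20·log₁₀(0.502) = 5.99 dB
P_refl/P_inc = |Γ|² = 0.252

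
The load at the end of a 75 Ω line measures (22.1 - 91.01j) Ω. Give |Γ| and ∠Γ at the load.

Γ ≈ 0.791 ∠ -77°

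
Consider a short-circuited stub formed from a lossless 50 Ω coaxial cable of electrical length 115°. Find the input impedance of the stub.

tan(βl) = -2.14
For a short-circuited stub, Z_in = jZ_0·tan(βl)

Z_in ≈ −j107 Ω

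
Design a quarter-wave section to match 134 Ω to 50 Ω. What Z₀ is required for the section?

Z_qwt ≈ 81.9 Ω

Z_qwt = √(Z_0·R_L) = √(50 × 134) = √6700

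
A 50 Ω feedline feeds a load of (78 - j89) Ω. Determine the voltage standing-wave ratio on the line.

VSWR ≈ 3.98

Γ = (Z_L − Z_0)/(Z_L + Z_0) = (28 − j89)/(128 − j89)
|Γ| = 93.3/156 = 0.598
VSWR = (1 + |Γ|)/(1 − |Γ|) = 1.6/0.402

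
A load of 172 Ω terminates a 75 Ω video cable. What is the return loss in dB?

Γ = (172 − 75)/(172 + 75) = 0.393
RL = −20·log₁₀|Γ| = −20·log₁₀(0.393)

RL ≈ 8.12 dB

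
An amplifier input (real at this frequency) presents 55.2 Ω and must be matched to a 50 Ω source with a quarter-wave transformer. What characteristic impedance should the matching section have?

Z_qwt = √(Z_0·R_L) = √(50 × 55.2) = √2760

Z_qwt ≈ 52.5 Ω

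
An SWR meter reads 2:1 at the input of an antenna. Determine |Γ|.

|Γ| = (S − 1)/(S + 1) = (2 − 1)/(2 + 1) = 1/3

|Γ| ≈ 0.333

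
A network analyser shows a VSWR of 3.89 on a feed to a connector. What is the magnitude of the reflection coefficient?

|Γ| = (S − 1)/(S + 1) = (3.89 − 1)/(3.89 + 1) = 2.89/4.89

|Γ| ≈ 0.591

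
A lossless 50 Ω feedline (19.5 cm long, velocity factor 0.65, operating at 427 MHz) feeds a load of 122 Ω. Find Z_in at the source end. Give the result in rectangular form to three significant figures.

Z_in ≈ 61.9 + j49.9 Ω

λ = v/f = 0.65·c / 427 MHz = 0.457 m
βl = 2π·l/λ = 2π × 0.427 = 154°
tan(βl) = tan(154°) = -0.494
Z_in = Z_0·(Z_L + jZ_0·tanβl)/(Z_0 + jZ_L·tanβl)
     = 50·(122 − j24.7)/(50 − j60.2)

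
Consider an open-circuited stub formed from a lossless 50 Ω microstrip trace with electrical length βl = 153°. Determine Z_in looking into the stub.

Z_in ≈ +j98.1 Ω

tan(βl) = -0.51
For an open-circuited stub, Z_in = −jZ_0·cot(βl) = −jZ_0/tan(βl)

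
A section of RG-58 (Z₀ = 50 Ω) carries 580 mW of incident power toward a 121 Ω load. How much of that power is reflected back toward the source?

P_reflected ≈ 100 mW

Γ = (121 − 50)/(121 + 50) = 0.415
|Γ|² = 0.172
P_refl = |Γ|²·P_inc = 100 mW, P_del = (1 − |Γ|²)·P_inc = 480 mW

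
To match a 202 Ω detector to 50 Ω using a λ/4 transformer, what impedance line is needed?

Z_qwt = √(Z_0·R_L) = √(50 × 202) = √10100

Z_qwt ≈ 100 Ω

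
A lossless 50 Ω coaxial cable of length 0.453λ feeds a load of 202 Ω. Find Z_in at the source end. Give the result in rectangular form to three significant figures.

βl = 2π × 0.453 = 163°
tan(βl) = tan(163°) = -0.304
Z_in = Z_0·(Z_L + jZ_0·tanβl)/(Z_0 + jZ_L·tanβl)
     = 50·(202 − j15.2)/(50 − j61.4)

Z_in ≈ 87.9 + j92.8 Ω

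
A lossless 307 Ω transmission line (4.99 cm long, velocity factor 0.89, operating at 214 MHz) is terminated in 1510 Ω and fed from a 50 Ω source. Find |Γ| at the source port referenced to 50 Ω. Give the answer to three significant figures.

λ = v/f = 0.89·c / 214 MHz = 1.25 m
βl = 2π·l/λ = 2π × 0.04 = 14.4°
tan(βl) = 0.257
Z_in = Z_0·(Z_L + jZ_0·tanβl)/(Z_0 + jZ_L·tanβl) = 620 − j705 Ω
Γ_s = (Z_in − Z_s)/(Z_in + Z_s) = (570 − j705)/(670 − j705), |Γ_s| = 0.932

|Γ| ≈ 0.932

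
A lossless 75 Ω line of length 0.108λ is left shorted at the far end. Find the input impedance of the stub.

βl = 2π × 0.108 = 38.9°
tan(βl) = 0.806
For a shorted stub, Z_in = jZ_0·tan(βl)

Z_in ≈ +j60.5 Ω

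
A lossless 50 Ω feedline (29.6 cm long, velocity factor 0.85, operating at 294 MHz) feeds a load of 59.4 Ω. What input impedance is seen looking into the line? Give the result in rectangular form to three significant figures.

Z_in ≈ 46 + j7.26 Ω

λ = v/f = 0.85·c / 294 MHz = 0.867 m
βl = 2π·l/λ = 2π × 0.341 = 123°
tan(βl) = tan(123°) = -1.55
Z_in = Z_0·(Z_L + jZ_0·tanβl)/(Z_0 + jZ_L·tanβl)
     = 50·(59.4 − j77.4)/(50 − j92)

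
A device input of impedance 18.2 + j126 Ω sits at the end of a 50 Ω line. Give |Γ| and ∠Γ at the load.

Γ ≈ 0.907 ∠ 42.6°

Γ = (Z_L − Z_0)/(Z_L + Z_0) = (-31.8 + j126)/(68.2 + j126)
|Γ| = 130/143 = 0.907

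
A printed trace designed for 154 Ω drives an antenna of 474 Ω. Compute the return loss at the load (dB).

Γ = (474 − 154)/(474 + 154) = 0.51
RL = −20·log₁₀|Γ| = −20·log₁₀(0.51)

RL ≈ 5.86 dB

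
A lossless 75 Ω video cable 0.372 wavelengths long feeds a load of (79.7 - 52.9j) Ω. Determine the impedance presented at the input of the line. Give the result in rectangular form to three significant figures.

Z_in ≈ 128 + j41.1 Ω

βl = 2π × 0.372 = 134°
tan(βl) = tan(134°) = -1.04
Z_in = Z_0·(Z_L + jZ_0·tanβl)/(Z_0 + jZ_L·tanβl)
     = 75·(79.7 − j131)/(20.1 − j82.8)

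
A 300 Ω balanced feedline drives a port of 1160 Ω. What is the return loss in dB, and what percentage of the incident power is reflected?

RL ≈ 4.6 dB; 34.7% of incident power reflected

Γ = (1160 − 300)/(1160 + 300) = 0.589
RL = −20·log₁₀(0.589) = 4.6 dB
P_refl/P_inc = |Γ|² = 0.347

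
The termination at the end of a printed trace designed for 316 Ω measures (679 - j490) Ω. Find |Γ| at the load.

Γ = (Z_L − Z_0)/(Z_L + Z_0) = (363 − j490)/(995 − j490)
|Γ| = 610/1110

|Γ| ≈ 0.55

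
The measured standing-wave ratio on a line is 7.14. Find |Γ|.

|Γ| ≈ 0.754

|Γ| = (S − 1)/(S + 1) = (7.14 − 1)/(7.14 + 1) = 6.14/8.14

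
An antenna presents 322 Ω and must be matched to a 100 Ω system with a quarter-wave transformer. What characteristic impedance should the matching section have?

Z_qwt ≈ 179 Ω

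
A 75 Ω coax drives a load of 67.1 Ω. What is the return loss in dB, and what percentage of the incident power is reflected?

RL ≈ 25.1 dB; 0.309% of incident power reflected

Γ = (67.1 − 75)/(67.1 + 75) = -0.0556
RL = −20·log₁₀(0.0556) = 25.1 dB
P_refl/P_inc = |Γ|² = 0.00309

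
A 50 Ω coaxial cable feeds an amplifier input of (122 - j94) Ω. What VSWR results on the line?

VSWR ≈ 4.05

Γ = (Z_L − Z_0)/(Z_L + Z_0) = (72 − j94)/(172 − j94)
|Γ| = 118/196 = 0.604
VSWR = (1 + |Γ|)/(1 − |Γ|) = 1.6/0.396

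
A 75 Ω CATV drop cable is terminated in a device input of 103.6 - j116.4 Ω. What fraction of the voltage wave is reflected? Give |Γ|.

|Γ| ≈ 0.562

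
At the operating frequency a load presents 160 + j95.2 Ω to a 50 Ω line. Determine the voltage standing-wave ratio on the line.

VSWR ≈ 4.42

Γ = (Z_L − Z_0)/(Z_L + Z_0) = (110 + j95.2)/(210 + j95.2)
|Γ| = 145/231 = 0.631
VSWR = (1 + |Γ|)/(1 − |Γ|) = 1.63/0.369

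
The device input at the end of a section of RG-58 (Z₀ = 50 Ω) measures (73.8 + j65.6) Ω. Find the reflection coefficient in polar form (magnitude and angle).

Γ = (Z_L − Z_0)/(Z_L + Z_0) = (23.8 + j65.6)/(123.8 + j65.6)
|Γ| = 69.8/140 = 0.498

Γ ≈ 0.498 ∠ 42.1°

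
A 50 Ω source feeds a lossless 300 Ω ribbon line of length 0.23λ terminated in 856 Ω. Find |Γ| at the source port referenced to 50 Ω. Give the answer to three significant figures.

|Γ| ≈ 0.41

βl = 2π × 0.23 = 82.8°
tan(βl) = 7.92
Z_in = Z_0·(Z_L + jZ_0·tanβl)/(Z_0 + jZ_L·tanβl) = 107 − j33.2 Ω
Γ_s = (Z_in − Z_s)/(Z_in + Z_s) = (56.6 − j33.2)/(157 − j33.2), |Γ_s| = 0.41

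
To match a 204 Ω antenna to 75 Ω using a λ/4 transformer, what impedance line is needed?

Z_qwt ≈ 124 Ω

Z_qwt = √(Z_0·R_L) = √(75 × 204) = √15300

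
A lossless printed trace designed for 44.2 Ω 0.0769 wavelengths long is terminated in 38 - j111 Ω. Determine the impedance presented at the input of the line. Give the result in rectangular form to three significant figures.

Z_in ≈ 8.69 − j39.6 Ω

βl = 2π × 0.0769 = 27.7°
tan(βl) = tan(27.7°) = 0.525
Z_in = Z_0·(Z_L + jZ_0·tanβl)/(Z_0 + jZ_L·tanβl)
     = 44.2·(38 − j87.8)/(102 + j19.9)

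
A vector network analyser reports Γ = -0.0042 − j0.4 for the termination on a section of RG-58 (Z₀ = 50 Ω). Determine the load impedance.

Z_L = Z_0·(1 + Γ)/(1 − Γ) = 50·(0.996 − j0.4)/(1 + j0.4)

Z_L ≈ 35.9 − j34.2 Ω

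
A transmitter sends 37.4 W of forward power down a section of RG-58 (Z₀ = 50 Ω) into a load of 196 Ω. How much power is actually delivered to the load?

Γ = (196 − 50)/(196 + 50) = 0.593
|Γ|² = 0.352
P_refl = |Γ|²·P_inc = 13.2 W, P_del = (1 − |Γ|²)·P_inc = 24.2 W

P_delivered ≈ 24.2 W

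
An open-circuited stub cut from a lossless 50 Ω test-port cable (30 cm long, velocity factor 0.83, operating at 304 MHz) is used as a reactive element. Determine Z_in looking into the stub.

Z_in ≈ +j44.8 Ω

λ = v/f = 0.83·c / 304 MHz = 0.819 m
βl = 2π·l/λ = 2π × 0.366 = 132°
tan(βl) = -1.12
For an open-circuited stub, Z_in = −jZ_0·cot(βl) = −jZ_0/tan(βl)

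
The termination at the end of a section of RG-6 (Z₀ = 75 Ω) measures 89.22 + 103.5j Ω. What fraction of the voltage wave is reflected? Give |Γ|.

|Γ| ≈ 0.538

Γ = (Z_L − Z_0)/(Z_L + Z_0) = (14.22 + j103.5)/(164.2 + j103.5)
|Γ| = 104/194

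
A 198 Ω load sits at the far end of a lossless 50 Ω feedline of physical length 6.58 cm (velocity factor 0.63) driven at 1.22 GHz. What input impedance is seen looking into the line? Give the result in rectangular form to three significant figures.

Z_in ≈ 48.9 + j73.6 Ω

λ = v/f = 0.63·c / 1.22 GHz = 0.155 m
βl = 2π·l/λ = 2π × 0.425 = 153°
tan(βl) = tan(153°) = -0.512
Z_in = Z_0·(Z_L + jZ_0·tanβl)/(Z_0 + jZ_L·tanβl)
     = 50·(198 − j25.6)/(50 − j101)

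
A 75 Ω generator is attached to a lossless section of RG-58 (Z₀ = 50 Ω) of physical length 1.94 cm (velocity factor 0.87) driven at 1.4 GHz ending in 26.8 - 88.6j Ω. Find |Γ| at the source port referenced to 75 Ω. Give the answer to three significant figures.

|Γ| ≈ 0.834

λ = v/f = 0.87·c / 1.4 GHz = 0.186 m
βl = 2π·l/λ = 2π × 0.104 = 37.5°
tan(βl) = 0.766
Z_in = Z_0·(Z_L + jZ_0·tanβl)/(Z_0 + jZ_L·tanβl) = 7.43 − j22.6 Ω
Γ_s = (Z_in − Z_s)/(Z_in + Z_s) = (-67.6 − j22.6)/(82.4 − j22.6), |Γ_s| = 0.834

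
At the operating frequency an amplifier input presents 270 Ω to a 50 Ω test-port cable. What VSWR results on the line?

VSWR ≈ 5.4

Γ = (270 − 50)/(270 + 50) = 0.688
VSWR = (1 + 0.688)/(1 − 0.688)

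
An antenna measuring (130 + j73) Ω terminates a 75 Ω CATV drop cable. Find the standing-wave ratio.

Γ = (Z_L − Z_0)/(Z_L + Z_0) = (55 + j73)/(205 + j73)
|Γ| = 91.4/218 = 0.42
VSWR = (1 + |Γ|)/(1 − |Γ|) = 1.42/0.58

VSWR ≈ 2.45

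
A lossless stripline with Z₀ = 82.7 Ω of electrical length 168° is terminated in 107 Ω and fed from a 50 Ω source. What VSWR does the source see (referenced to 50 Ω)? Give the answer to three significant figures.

tan(βl) = -0.213
Z_in = Z_0·(Z_L + jZ_0·tanβl)/(Z_0 + jZ_L·tanβl) = 104 + j11 Ω
Γ_s = (Z_in − Z_s)/(Z_in + Z_s) = (54 + j11)/(154 + j11), |Γ_s| = 0.357
VSWR = (1 + |Γ_s|)/(1 − |Γ_s|)

VSWR ≈ 2.11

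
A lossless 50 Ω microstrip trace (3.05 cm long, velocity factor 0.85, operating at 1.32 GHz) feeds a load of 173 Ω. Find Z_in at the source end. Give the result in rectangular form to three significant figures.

λ = v/f = 0.85·c / 1.32 GHz = 0.193 m
βl = 2π·l/λ = 2π × 0.158 = 56.8°
tan(βl) = tan(56.8°) = 1.53
Z_in = Z_0·(Z_L + jZ_0·tanβl)/(Z_0 + jZ_L·tanβl)
     = 50·(173 + j76.5)/(50 + j265)

Z_in ≈ 19.9 − j28.9 Ω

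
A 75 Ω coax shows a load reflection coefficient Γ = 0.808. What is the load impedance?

Z_L = Z_0·(1 + Γ)/(1 − Γ) = 75·(1.81)/(0.192)

Z_L ≈ 706 Ω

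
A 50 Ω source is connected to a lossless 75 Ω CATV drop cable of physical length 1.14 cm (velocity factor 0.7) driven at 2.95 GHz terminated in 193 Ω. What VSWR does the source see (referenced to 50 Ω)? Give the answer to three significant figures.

VSWR ≈ 2.4

λ = v/f = 0.7·c / 2.95 GHz = 0.0712 m
βl = 2π·l/λ = 2π × 0.16 = 57.7°
tan(βl) = 1.58
Z_in = Z_0·(Z_L + jZ_0·tanβl)/(Z_0 + jZ_L·tanβl) = 38.5 − j38 Ω
Γ_s = (Z_in − Z_s)/(Z_in + Z_s) = (-11.5 − j38)/(88.5 − j38), |Γ_s| = 0.412
VSWR = (1 + |Γ_s|)/(1 − |Γ_s|)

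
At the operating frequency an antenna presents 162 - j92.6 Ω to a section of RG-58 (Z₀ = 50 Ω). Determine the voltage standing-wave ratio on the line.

Γ = (Z_L − Z_0)/(Z_L + Z_0) = (112 − j92.6)/(212 − j92.6)
|Γ| = 145/231 = 0.628
VSWR = (1 + |Γ|)/(1 − |Γ|) = 1.63/0.372

VSWR ≈ 4.38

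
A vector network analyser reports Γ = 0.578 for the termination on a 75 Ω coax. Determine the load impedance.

Z_L ≈ 280 Ω

Z_L = Z_0·(1 + Γ)/(1 − Γ) = 75·(1.58)/(0.422)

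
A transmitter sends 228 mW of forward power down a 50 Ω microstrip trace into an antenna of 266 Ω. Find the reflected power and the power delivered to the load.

P_reflected ≈ 107 mW; P_delivered ≈ 121 mW

Γ = (266 − 50)/(266 + 50) = 0.684
|Γ|² = 0.467
P_refl = |Γ|²·P_inc = 107 mW, P_del = (1 − |Γ|²)·P_inc = 121 mW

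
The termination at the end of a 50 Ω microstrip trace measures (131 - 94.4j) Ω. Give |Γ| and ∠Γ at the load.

Γ ≈ 0.609 ∠ -21.8°

Γ = (Z_L − Z_0)/(Z_L + Z_0) = (81 − j94.4)/(181 − j94.4)
|Γ| = 124/204 = 0.609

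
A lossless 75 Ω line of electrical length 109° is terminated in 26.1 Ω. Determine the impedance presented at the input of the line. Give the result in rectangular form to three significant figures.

Z_in ≈ 122 − j94.7 Ω

tan(βl) = tan(109°) = -2.9
Z_in = Z_0·(Z_L + jZ_0·tanβl)/(Z_0 + jZ_L·tanβl)
     = 75·(26.1 − j218)/(75 − j75.8)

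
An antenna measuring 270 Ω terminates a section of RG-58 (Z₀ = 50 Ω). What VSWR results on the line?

VSWR ≈ 5.4

Γ = (270 − 50)/(270 + 50) = 0.688
VSWR = (1 + 0.688)/(1 − 0.688)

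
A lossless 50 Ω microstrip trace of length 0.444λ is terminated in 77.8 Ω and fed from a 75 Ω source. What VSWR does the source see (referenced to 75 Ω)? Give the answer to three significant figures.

βl = 2π × 0.444 = 160°
tan(βl) = -0.367
Z_in = Z_0·(Z_L + jZ_0·tanβl)/(Z_0 + jZ_L·tanβl) = 66.6 + j19.7 Ω
Γ_s = (Z_in − Z_s)/(Z_in + Z_s) = (-8.44 + j19.7)/(142 + j19.7), |Γ_s| = 0.15
VSWR = (1 + |Γ_s|)/(1 − |Γ_s|)

VSWR ≈ 1.35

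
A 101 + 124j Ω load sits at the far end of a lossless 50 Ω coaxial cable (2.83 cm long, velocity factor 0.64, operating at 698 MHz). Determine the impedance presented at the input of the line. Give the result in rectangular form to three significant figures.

λ = v/f = 0.64·c / 698 MHz = 0.275 m
βl = 2π·l/λ = 2π × 0.103 = 37°
tan(βl) = tan(37°) = 0.755
Z_in = Z_0·(Z_L + jZ_0·tanβl)/(Z_0 + jZ_L·tanβl)
     = 50·(101 + j162)/(-43.6 + j76.2)

Z_in ≈ 51.4 − j95.7 Ω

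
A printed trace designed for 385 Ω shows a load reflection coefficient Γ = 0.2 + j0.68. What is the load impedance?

Z_L ≈ 174 + j475 Ω

Z_L = Z_0·(1 + Γ)/(1 − Γ) = 385·(1.2 + j0.68)/(0.8 − j0.68)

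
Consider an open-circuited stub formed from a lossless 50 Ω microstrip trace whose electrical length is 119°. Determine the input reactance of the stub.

tan(βl) = -1.8
For an open-circuited stub, Z_in = −jZ_0·cot(βl) = −jZ_0/tan(βl)

X_in ≈ 27.7 Ω (inductive)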